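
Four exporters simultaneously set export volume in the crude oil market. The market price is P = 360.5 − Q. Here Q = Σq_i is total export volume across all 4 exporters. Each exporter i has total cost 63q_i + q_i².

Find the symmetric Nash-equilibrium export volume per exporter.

A representative exporter's profit is π_i = q_i(360.5 − Q) − 63q_i − q_i², with Q = q_i + Σ_{j≠i} q_j.
First-order condition: 297.5 − 4q_i − Σ_{j≠i} q_j = 0.
With identical exporters, set every q_j = q: then 297.5 − 4q − 3q = 0, i.e. q = 297.5/7 = 42.5.

42.5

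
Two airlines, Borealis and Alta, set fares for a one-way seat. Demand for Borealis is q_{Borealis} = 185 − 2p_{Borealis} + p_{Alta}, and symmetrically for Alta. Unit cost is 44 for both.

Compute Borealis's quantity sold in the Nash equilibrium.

Borealis's profit: π = (p_{Borealis} − 44)(185 − 2p_{Borealis} + p_{Alta}).
∂π/∂p_{Borealis} = 273 − 4p_{Borealis} + p_{Alta} = 0 ⇒ p_{Borealis} = 68.25 + 0.25p_{Alta}.
By symmetry p_{Alta} = p_{Borealis}; substituting into the reaction function, 0.75p_{Borealis} = 68.25 and p_{Borealis} = 91.
q_{Borealis} = 185 − 2·91 + 91 = 94.

94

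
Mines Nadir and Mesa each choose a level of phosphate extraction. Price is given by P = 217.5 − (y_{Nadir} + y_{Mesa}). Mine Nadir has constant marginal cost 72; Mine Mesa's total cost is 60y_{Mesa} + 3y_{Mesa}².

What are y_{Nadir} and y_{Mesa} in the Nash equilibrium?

Mine Nadir's profit: π = y_{Nadir}(217.5 − (y_{Nadir} + y_{Mesa})) − 72y_{Nadir}.
∂π/∂y_{Nadir} = 145.5 − 2y_{Nadir} − y_{Mesa} = 0, so y_{Nadir} = 72.75 − 0.5y_{Mesa}.
For Mesa: ∂π/∂y_{Mesa} = 157.5 − 8y_{Mesa} − y_{Nadir} = 0 ⇒ y_{Mesa} = 19.6875 − 0.125y_{Nadir}.
Solving the two reaction functions simultaneously: (1 − (−0.5)(−0.125))y_{Nadir} = 72.75 − 0.5·19.6875, so 0.9375y_{Nadir} = 2013/32 and y_{Nadir} = 67.1.
Then y_{Mesa} = 19.6875 − 0.125·67.1 = 11.3.

67.1, 11.3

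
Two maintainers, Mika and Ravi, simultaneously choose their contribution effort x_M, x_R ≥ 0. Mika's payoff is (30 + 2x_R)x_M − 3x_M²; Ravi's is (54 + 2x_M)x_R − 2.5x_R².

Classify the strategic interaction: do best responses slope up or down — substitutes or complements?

strategic complements

Expanding Mika's payoff: 30x_M + 2x_Rx_M − 3x_M².
∂π/∂x_M = 30 + 2x_R − 6x_M = 0, so x_M = 5 + (1/3)x_R.
The best-response slope dx_M/dx_R = 1/3 > 0: the reaction function is upward-sloping, so the choices are strategic complements.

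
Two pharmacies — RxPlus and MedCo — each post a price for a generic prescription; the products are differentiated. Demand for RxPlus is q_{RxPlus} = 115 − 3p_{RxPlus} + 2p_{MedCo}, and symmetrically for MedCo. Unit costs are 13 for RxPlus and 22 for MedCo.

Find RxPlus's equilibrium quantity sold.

81.5625

RxPlus's profit: π = (p_{RxPlus} − 13)(115 − 3p_{RxPlus} + 2p_{MedCo}).
∂π/∂p_{RxPlus} = 154 − 6p_{RxPlus} + 2p_{MedCo} = 0 ⇒ p_{RxPlus} = 77/3 + (1/3)p_{MedCo}.
Similarly p_{MedCo} = 181/6 + (1/3)p_{RxPlus}.
Solving the two reaction functions simultaneously: (1 − (1/3)(1/3))p_{RxPlus} = 77/3 + (1/3)·(181/6), so (8/9)p_{RxPlus} = 643/18 and p_{RxPlus} = 40.1875.
Then p_{MedCo} = 181/6 + (1/3)·40.1875 = 43.5625.
q_{RxPlus} = 115 − 3·40.1875 + 2·43.5625 = 81.5625.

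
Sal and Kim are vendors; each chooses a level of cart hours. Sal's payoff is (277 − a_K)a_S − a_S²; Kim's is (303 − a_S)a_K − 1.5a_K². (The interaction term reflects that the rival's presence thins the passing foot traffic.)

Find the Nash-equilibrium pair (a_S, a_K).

Expanding Sal's payoff: 277a_S − a_Ka_S − a_S².
∂π/∂a_S = 277 − a_K − 2a_S = 0, so a_S = 138.5 − 0.5a_K.
Likewise for Kim: a_K = 101 − (1/3)a_S.
Plugging a_K into Sal's best response: a_S = 138.5 − 0.5(101 − (1/3)a_S) ⇒ (5/6)a_S = 88, so a_S = 105.6.
Then a_K = 101 − (1/3)·105.6 = 65.8.

105.6, 65.8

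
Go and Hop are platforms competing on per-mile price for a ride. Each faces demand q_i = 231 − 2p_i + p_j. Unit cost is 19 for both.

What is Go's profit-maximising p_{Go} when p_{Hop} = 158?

Go's profit: π = (p_{Go} − 19)(231 − 2p_{Go} + p_{Hop}).
∂π/∂p_{Go} = 269 − 4p_{Go} + p_{Hop} = 0 ⇒ p_{Go} = 67.25 + 0.25p_{Hop}.
At p_{Hop} = 158: p_{Go} = 67.25 + 0.25·158 = 106.75.

106.75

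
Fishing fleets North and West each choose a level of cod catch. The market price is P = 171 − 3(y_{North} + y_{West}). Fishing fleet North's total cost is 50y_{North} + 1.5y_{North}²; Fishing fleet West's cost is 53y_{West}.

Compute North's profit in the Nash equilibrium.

Fishing fleet North's profit: π = y_{North}(171 − 3(y_{North} + y_{West})) − 50y_{North} − 1.5y_{North}².
∂π/∂y_{North} = 121 − 9y_{North} − 3y_{West} = 0, so y_{North} = 121/9 − (1/3)y_{West}.
For West: ∂π/∂y_{West} = 118 − 6y_{West} − 3y_{North} = 0 ⇒ y_{West} = 59/3 − 0.5y_{North}.
Plugging y_{West} into North's best response: y_{North} = 121/9 − (1/3)(59/3 − 0.5y_{North}) ⇒ (5/6)y_{North} = 62/9, so y_{North} = 124/15.
Then y_{West} = 59/3 − 0.5·(124/15) = 233/15.
Price P = 171 − 3·23.8 = 99.6.
North's profit: (99.6 − 50)·(124/15) − 1.5(124/15)² = 307.52.

307.52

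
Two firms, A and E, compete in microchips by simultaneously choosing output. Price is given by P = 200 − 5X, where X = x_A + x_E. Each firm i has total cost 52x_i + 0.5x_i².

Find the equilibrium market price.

107.5

Firm A's profit: π = x_A(200 − 5(x_A + x_E)) − 52x_A − 0.5x_A².
∂π/∂x_A = 148 − 11x_A − 5x_E = 0, so x_A = 148/11 − (5/11)x_E.
Setting x_A = x_E in the reaction function: x_A = 148/11 − (5/11)x_A, so x_A = (148/11) / (16/11) = 9.25.
Equilibrium price: P = 200 − 5·18.5 = 107.5.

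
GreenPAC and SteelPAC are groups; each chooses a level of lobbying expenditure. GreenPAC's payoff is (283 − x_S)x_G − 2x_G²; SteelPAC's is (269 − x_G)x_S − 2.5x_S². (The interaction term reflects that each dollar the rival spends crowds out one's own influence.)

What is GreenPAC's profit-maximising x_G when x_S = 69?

Expanding GreenPAC's payoff: 283x_G − x_Sx_G − 2x_G².
∂π/∂x_G = 283 − x_S − 4x_G = 0, so x_G = 70.75 − 0.25x_S.
At x_S = 69: x_G = 70.75 − 0.25·69 = 53.5.

53.5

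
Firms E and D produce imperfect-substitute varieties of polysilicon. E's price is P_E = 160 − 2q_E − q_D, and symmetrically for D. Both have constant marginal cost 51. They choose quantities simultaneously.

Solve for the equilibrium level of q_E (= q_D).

Firm E's profit: π = q_E(160 − 2q_E − q_D) − 51q_E.
∂π/∂q_E = 109 − 4q_E − q_D = 0 ⇒ q_E = 27.25 − 0.25q_D.
The game is symmetric, so in equilibrium q_D = q_E: the reaction function gives 1.25q_E = 27.25, hence q_E = 21.8.

21.8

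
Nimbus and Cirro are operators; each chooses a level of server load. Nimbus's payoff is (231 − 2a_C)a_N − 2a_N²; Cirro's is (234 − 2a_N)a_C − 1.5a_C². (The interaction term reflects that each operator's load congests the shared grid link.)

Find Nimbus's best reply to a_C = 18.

Expanding Nimbus's payoff: 231a_N − 2a_Ca_N − 2a_N².
∂π/∂a_N = 231 − 2a_C − 4a_N = 0, so a_N = 57.75 − 0.5a_C.
At a_C = 18: a_N = 57.75 − 0.5·18 = 48.75.

48.75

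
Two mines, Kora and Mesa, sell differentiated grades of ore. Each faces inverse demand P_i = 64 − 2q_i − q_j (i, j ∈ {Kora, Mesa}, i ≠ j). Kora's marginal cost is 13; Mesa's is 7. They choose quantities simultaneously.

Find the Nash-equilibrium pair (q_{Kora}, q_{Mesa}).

9.8, 11.8

Mine Kora's profit: π = q_{Kora}(64 − 2q_{Kora} − q_{Mesa}) − 13q_{Kora}.
∂π/∂q_{Kora} = 51 − 4q_{Kora} − q_{Mesa} = 0 ⇒ q_{Kora} = 12.75 − 0.25q_{Mesa}.
Similarly q_{Mesa} = 14.25 − 0.25q_{Kora}.
Plugging q_{Mesa} into Kora's best response: q_{Kora} = 12.75 − 0.25(14.25 − 0.25q_{Kora}) ⇒ 0.9375q_{Kora} = 9.1875, so q_{Kora} = 9.8.
Then q_{Mesa} = 14.25 − 0.25·9.8 = 11.8.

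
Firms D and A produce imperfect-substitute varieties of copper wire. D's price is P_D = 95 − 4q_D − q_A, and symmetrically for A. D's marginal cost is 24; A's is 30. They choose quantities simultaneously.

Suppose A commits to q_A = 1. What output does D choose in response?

Firm D's profit: π = q_D(95 − 4q_D − q_A) − 24q_D.
∂π/∂q_D = 71 − 8q_D − q_A = 0 ⇒ q_D = 8.875 − 0.125q_A.
At q_A = 1: q_D = 8.875 − 0.125·1 = 8.75.

8.75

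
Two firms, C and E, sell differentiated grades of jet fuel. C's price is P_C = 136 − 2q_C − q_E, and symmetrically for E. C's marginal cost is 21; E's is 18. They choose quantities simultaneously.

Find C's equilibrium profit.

1039.68

Firm C's profit: π = q_C(136 − 2q_C − q_E) − 21q_C.
∂π/∂q_C = 115 − 4q_C − q_E = 0 ⇒ q_C = 28.75 − 0.25q_E.
Similarly q_E = 29.5 − 0.25q_C.
Substituting the second reaction function into the first: q_C = 28.75 − 0.25(29.5 − 0.25q_C), which gives 0.9375q_C = 21.375 ⇒ q_C = 22.8.
Then q_E = 29.5 − 0.25·22.8 = 23.8.
P_C = 136 − 2·22.8 − 23.8 = 66.6.
Profit = (66.6 − 21)·22.8 = 1039.68.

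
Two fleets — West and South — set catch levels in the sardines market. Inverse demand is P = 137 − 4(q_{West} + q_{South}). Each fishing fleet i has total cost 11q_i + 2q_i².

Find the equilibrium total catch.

Fishing fleet West's profit: π = q_{West}(137 − 4(q_{West} + q_{South})) − 11q_{West} − 2q_{West}².
∂π/∂q_{West} = 126 − 12q_{West} − 4q_{South} = 0, so q_{West} = 10.5 − (1/3)q_{South}.
By symmetry q_{South} = q_{West}; substituting into the reaction function, (4/3)q_{West} = 10.5 and q_{West} = 7.875.
Total catch: 7.875 + 7.875 = 15.75.

15.75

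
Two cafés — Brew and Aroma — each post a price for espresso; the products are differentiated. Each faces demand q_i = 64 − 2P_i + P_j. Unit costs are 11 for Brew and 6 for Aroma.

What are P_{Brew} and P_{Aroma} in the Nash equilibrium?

Brew's profit: π = (P_{Brew} − 11)(64 − 2P_{Brew} + P_{Aroma}).
∂π/∂P_{Brew} = 86 − 4P_{Brew} + P_{Aroma} = 0 ⇒ P_{Brew} = 21.5 + 0.25P_{Aroma}.
Similarly P_{Aroma} = 19 + 0.25P_{Brew}.
Substituting the second reaction function into the first: P_{Brew} = 21.5 + 0.25(19 + 0.25P_{Brew}), which gives 0.9375P_{Brew} = 26.25 ⇒ P_{Brew} = 28.
Then P_{Aroma} = 19 + 0.25·28 = 26.

28, 26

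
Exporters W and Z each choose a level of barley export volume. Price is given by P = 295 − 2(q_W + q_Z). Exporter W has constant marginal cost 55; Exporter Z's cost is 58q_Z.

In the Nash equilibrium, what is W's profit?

3280.5

Exporter W's profit: π = q_W(295 − 2(q_W + q_Z)) − 55q_W.
∂π/∂q_W = 240 − 4q_W − 2q_Z = 0, so q_W = 60 − 0.5q_Z.
By the same steps for Z: q_Z = 59.25 − 0.5q_W.
Solving the two reaction functions simultaneously: (1 − (−0.5)(−0.5))q_W = 60 − 0.5·59.25, so 0.75q_W = 30.375 and q_W = 40.5.
Then q_Z = 59.25 − 0.5·40.5 = 39.
Price P = 295 − 2·79.5 = 136.
W's profit: (136 − 55)·40.5 = 3280.5.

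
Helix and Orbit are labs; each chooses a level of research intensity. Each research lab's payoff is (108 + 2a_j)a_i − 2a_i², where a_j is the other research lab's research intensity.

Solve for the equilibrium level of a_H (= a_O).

Helix's payoff is (108 + 2a_O)a_H − 2a_H².
∂π/∂a_H = 108 + 2a_O − 4a_H = 0, so a_H = 27 + 0.5a_O.
Setting a_H = a_O in the reaction function: a_H = 27 + 0.5a_H, so a_H = 27 / 0.5 = 54.

54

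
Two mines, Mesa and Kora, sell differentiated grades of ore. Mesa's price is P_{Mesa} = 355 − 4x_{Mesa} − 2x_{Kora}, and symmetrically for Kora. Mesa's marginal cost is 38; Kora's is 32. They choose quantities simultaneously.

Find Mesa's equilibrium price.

Mine Mesa's profit: π = x_{Mesa}(355 − 4x_{Mesa} − 2x_{Kora}) − 38x_{Mesa}.
∂π/∂x_{Mesa} = 317 − 8x_{Mesa} − 2x_{Kora} = 0 ⇒ x_{Mesa} = 39.625 − 0.25x_{Kora}.
Similarly x_{Kora} = 40.375 − 0.25x_{Mesa}.
Solving the two reaction functions simultaneously: (1 − (−0.25)(−0.25))x_{Mesa} = 39.625 − 0.25·40.375, so 0.9375x_{Mesa} = 945/32 and x_{Mesa} = 31.5.
Then x_{Kora} = 40.375 − 0.25·31.5 = 32.5.
P_{Mesa} = 355 − 4·31.5 − 2·32.5 = 164.

164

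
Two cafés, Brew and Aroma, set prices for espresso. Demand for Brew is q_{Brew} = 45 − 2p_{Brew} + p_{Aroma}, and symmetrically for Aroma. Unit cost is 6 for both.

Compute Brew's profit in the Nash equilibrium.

Brew's profit: π = (p_{Brew} − 6)(45 − 2p_{Brew} + p_{Aroma}).
∂π/∂p_{Brew} = 57 − 4p_{Brew} + p_{Aroma} = 0 ⇒ p_{Brew} = 14.25 + 0.25p_{Aroma}.
Setting p_{Brew} = p_{Aroma} in the reaction function: p_{Brew} = 14.25 + 0.25p_{Brew}, so p_{Brew} = 14.25 / 0.75 = 19.
q_{Brew} = 45 − 2·19 + 19 = 26.
Profit = (19 − 6)·26 = 338.

338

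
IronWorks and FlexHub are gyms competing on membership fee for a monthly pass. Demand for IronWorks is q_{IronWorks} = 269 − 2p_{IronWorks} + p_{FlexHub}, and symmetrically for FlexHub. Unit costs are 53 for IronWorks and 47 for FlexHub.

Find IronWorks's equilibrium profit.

IronWorks's profit: π = (p_{IronWorks} − 53)(269 − 2p_{IronWorks} + p_{FlexHub}).
∂π/∂p_{IronWorks} = 375 − 4p_{IronWorks} + p_{FlexHub} = 0 ⇒ p_{IronWorks} = 93.75 + 0.25p_{FlexHub}.
Similarly p_{FlexHub} = 90.75 + 0.25p_{IronWorks}.
Substituting the second reaction function into the first: p_{IronWorks} = 93.75 + 0.25(90.75 + 0.25p_{IronWorks}), which gives 0.9375p_{IronWorks} = 116.4375 ⇒ p_{IronWorks} = 124.2.
Then p_{FlexHub} = 90.75 + 0.25·124.2 = 121.8.
q_{IronWorks} = 269 − 2·124.2 + 121.8 = 142.4.
Profit = (124.2 − 53)·142.4 = 10138.88.

10138.88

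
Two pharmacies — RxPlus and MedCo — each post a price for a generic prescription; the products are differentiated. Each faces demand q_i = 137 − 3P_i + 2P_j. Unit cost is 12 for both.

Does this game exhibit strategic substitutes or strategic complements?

strategic complements

RxPlus's profit: π = (P_{RxPlus} − 12)(137 − 3P_{RxPlus} + 2P_{MedCo}).
∂π/∂P_{RxPlus} = 173 − 6P_{RxPlus} + 2P_{MedCo} = 0 ⇒ P_{RxPlus} = 173/6 + (1/3)P_{MedCo}.
The best-response slope dP_{RxPlus}/dP_{MedCo} = 1/3 > 0: the reaction function is upward-sloping, so the choices are strategic complements.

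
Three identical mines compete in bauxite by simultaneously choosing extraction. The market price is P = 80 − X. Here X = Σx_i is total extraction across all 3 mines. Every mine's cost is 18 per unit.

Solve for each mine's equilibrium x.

15.5

A representative mine's profit is π_i = x_i(80 − X) − 18x_i, with X = x_i + Σ_{j≠i} x_j.
First-order condition: 62 − 2x_i − Σ_{j≠i} x_j = 0.
Imposing symmetry (x_j = x for all j) turns Σ_{j≠i} x_j into 2x, so 62 = 4x and x = 15.5.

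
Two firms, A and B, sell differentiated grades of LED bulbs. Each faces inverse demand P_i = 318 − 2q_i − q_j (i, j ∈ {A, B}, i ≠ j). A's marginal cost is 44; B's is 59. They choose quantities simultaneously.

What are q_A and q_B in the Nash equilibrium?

Firm A's profit: π = q_A(318 − 2q_A − q_B) − 44q_A.
∂π/∂q_A = 274 − 4q_A − q_B = 0 ⇒ q_A = 68.5 − 0.25q_B.
Similarly q_B = 64.75 − 0.25q_A.
Plugging q_B into A's best response: q_A = 68.5 − 0.25(64.75 − 0.25q_A) ⇒ 0.9375q_A = 52.3125, so q_A = 55.8.
Then q_B = 64.75 − 0.25·55.8 = 50.8.

55.8, 50.8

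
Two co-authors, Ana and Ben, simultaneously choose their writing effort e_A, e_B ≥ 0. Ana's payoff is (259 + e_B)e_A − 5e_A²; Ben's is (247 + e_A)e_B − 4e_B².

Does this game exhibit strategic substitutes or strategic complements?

Expanding Ana's payoff: 259e_A + e_Be_A − 5e_A².
∂π/∂e_A = 259 + e_B − 10e_A = 0, so e_A = 25.9 + 0.1e_B.
The best-response slope de_A/de_B = 0.1 > 0: the reaction function is upward-sloping, so the choices are strategic complements.

strategic complements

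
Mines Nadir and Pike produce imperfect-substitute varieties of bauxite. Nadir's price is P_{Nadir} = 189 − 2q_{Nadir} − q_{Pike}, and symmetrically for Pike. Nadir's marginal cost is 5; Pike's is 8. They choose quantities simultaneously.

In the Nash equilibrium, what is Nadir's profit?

Mine Nadir's profit: π = q_{Nadir}(189 − 2q_{Nadir} − q_{Pike}) − 5q_{Nadir}.
∂π/∂q_{Nadir} = 184 − 4q_{Nadir} − q_{Pike} = 0 ⇒ q_{Nadir} = 46 − 0.25q_{Pike}.
Similarly q_{Pike} = 45.25 − 0.25q_{Nadir}.
Plugging q_{Pike} into Nadir's best response: q_{Nadir} = 46 − 0.25(45.25 − 0.25q_{Nadir}) ⇒ 0.9375q_{Nadir} = 34.6875, so q_{Nadir} = 37.
Then q_{Pike} = 45.25 − 0.25·37 = 36.
P_{Nadir} = 189 − 2·37 − 36 = 79.
Profit = (79 − 5)·37 = 2738.

2738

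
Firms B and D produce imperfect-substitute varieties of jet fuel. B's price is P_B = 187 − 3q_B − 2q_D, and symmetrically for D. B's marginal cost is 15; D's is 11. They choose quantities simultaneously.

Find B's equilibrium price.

78.75

Firm B's profit: π = q_B(187 − 3q_B − 2q_D) − 15q_B.
∂π/∂q_B = 172 − 6q_B − 2q_D = 0 ⇒ q_B = 86/3 − (1/3)q_D.
Similarly q_D = 88/3 − (1/3)q_B.
Plugging q_D into B's best response: q_B = 86/3 − (1/3)(88/3 − (1/3)q_B) ⇒ (8/9)q_B = 170/9, so q_B = 21.25.
Then q_D = 88/3 − (1/3)·21.25 = 22.25.
P_B = 187 − 3·21.25 − 2·22.25 = 78.75.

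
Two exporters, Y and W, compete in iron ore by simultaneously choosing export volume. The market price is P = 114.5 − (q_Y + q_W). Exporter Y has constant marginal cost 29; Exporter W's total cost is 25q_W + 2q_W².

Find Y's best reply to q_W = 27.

Exporter Y's profit: π = q_Y(114.5 − (q_Y + q_W)) − 29q_Y.
∂π/∂q_Y = 85.5 − 2q_Y − q_W = 0, so q_Y = 42.75 − 0.5q_W.
At q_W = 27: q_Y = 42.75 − 0.5·27 = 29.25.

29.25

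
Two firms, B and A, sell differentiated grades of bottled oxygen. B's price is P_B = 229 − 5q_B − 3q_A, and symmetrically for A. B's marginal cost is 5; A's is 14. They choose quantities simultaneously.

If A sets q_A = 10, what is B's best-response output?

Firm B's profit: π = q_B(229 − 5q_B − 3q_A) − 5q_B.
∂π/∂q_B = 224 − 10q_B − 3q_A = 0 ⇒ q_B = 22.4 − 0.3q_A.
At q_A = 10: q_B = 22.4 − 0.3·10 = 19.4.

19.4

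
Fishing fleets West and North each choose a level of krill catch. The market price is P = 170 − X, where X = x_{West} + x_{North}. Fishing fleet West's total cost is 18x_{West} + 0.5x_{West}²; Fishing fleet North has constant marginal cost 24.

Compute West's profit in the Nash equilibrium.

Fishing fleet West's profit: π = x_{West}(170 − (x_{West} + x_{North})) − 18x_{West} − 0.5x_{West}².
∂π/∂x_{West} = 152 − 3x_{West} − x_{North} = 0, so x_{West} = 152/3 − (1/3)x_{North}.
For North: ∂π/∂x_{North} = 146 − 2x_{North} − x_{West} = 0 ⇒ x_{North} = 73 − 0.5x_{West}.
Substituting the second reaction function into the first: x_{West} = 152/3 − (1/3)(73 − 0.5x_{West}), which gives (5/6)x_{West} = 79/3 ⇒ x_{West} = 31.6.
Then x_{North} = 73 − 0.5·31.6 = 57.2.
Price P = 170 − 88.8 = 81.2.
West's profit: (81.2 − 18)·31.6 − 0.5(31.6)² = 1497.84.

1497.84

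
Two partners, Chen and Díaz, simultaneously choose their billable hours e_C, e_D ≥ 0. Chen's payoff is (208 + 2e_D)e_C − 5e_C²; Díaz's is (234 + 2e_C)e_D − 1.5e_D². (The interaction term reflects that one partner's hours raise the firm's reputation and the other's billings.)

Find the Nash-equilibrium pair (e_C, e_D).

42, 106

Expanding Chen's payoff: 208e_C + 2e_De_C − 5e_C².
∂π/∂e_C = 208 + 2e_D − 10e_C = 0, so e_C = 20.8 + 0.2e_D.
Likewise for Díaz: e_D = 78 + (2/3)e_C.
Solving the two reaction functions simultaneously: (1 − (0.2)(2/3))e_C = 20.8 + 0.2·78, so (13/15)e_C = 36.4 and e_C = 42.
Then e_D = 78 + (2/3)·42 = 106.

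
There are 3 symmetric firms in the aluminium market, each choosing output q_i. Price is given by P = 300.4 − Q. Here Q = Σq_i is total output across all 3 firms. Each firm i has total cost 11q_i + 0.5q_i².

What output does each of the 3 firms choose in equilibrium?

57.88

A representative firm's profit is π_i = q_i(300.4 − Q) − 11q_i − 0.5q_i², with Q = q_i + Σ_{j≠i} q_j.
First-order condition: 289.4 − 3q_i − Σ_{j≠i} q_j = 0.
With identical firms, set every q_j = q: then 289.4 − 3q − 2q = 0, i.e. q = 289.4/5 = 57.88.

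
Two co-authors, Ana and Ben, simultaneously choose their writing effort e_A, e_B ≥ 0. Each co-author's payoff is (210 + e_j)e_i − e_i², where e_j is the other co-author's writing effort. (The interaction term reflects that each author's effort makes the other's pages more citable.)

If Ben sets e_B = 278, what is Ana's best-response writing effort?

Ana's payoff is (210 + e_B)e_A − e_A².
∂π/∂e_A = 210 + e_B − 2e_A = 0, so e_A = 105 + 0.5e_B.
At e_B = 278: e_A = 105 + 0.5·278 = 244.

244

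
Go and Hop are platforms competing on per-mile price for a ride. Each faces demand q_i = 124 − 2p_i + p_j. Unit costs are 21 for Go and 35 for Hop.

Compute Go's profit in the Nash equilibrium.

Go's profit: π = (p_{Go} − 21)(124 − 2p_{Go} + p_{Hop}).
∂π/∂p_{Go} = 166 − 4p_{Go} + p_{Hop} = 0 ⇒ p_{Go} = 41.5 + 0.25p_{Hop}.
Similarly p_{Hop} = 48.5 + 0.25p_{Go}.
Substituting the second reaction function into the first: p_{Go} = 41.5 + 0.25(48.5 + 0.25p_{Go}), which gives 0.9375p_{Go} = 53.625 ⇒ p_{Go} = 57.2.
Then p_{Hop} = 48.5 + 0.25·57.2 = 62.8.
q_{Go} = 124 − 2·57.2 + 62.8 = 72.4.
Profit = (57.2 − 21)·72.4 = 2620.88.

2620.88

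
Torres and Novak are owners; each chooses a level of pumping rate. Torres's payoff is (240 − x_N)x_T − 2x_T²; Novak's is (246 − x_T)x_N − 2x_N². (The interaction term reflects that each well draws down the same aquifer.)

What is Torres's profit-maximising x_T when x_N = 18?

Expanding Torres's payoff: 240x_T − x_Nx_T − 2x_T².
∂π/∂x_T = 240 − x_N − 4x_T = 0, so x_T = 60 − 0.25x_N.
At x_N = 18: x_T = 60 − 0.25·18 = 55.5.

55.5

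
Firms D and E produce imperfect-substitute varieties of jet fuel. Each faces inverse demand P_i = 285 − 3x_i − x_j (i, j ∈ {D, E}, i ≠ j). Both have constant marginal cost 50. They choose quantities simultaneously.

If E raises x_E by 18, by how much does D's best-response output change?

-3

Firm D's profit: π = x_D(285 − 3x_D − x_E) − 50x_D.
∂π/∂x_D = 235 − 6x_D − x_E = 0 ⇒ x_D = 235/6 − (1/6)x_E.
The reaction-function slope is −1/6, so an 18-unit rise in x_E moves x_D by −1/6 × 18 = −3. D's best response falls — the actions are strategic substitutes.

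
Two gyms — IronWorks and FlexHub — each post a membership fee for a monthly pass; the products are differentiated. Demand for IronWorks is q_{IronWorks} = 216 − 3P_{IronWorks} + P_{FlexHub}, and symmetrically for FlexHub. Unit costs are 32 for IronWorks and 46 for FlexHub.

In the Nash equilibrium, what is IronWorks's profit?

2995.68

IronWorks's profit: π = (P_{IronWorks} − 32)(216 − 3P_{IronWorks} + P_{FlexHub}).
∂π/∂P_{IronWorks} = 312 − 6P_{IronWorks} + P_{FlexHub} = 0 ⇒ P_{IronWorks} = 52 + (1/6)P_{FlexHub}.
Similarly P_{FlexHub} = 59 + (1/6)P_{IronWorks}.
Solving the two reaction functions simultaneously: (1 − (1/6)(1/6))P_{IronWorks} = 52 + (1/6)·59, so (35/36)P_{IronWorks} = 371/6 and P_{IronWorks} = 63.6.
Then P_{FlexHub} = 59 + (1/6)·63.6 = 69.6.
q_{IronWorks} = 216 − 3·63.6 + 69.6 = 94.8.
Profit = (63.6 − 32)·94.8 = 2995.68.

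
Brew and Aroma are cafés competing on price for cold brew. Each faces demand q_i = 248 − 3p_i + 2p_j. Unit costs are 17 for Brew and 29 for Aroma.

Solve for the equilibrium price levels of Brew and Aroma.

77, 81.5

Brew's profit: π = (p_{Brew} − 17)(248 − 3p_{Brew} + 2p_{Aroma}).
∂π/∂p_{Brew} = 299 − 6p_{Brew} + 2p_{Aroma} = 0 ⇒ p_{Brew} = 299/6 + (1/3)p_{Aroma}.
Similarly p_{Aroma} = 335/6 + (1/3)p_{Brew}.
Solving the two reaction functions simultaneously: (1 − (1/3)(1/3))p_{Brew} = 299/6 + (1/3)·(335/6), so (8/9)p_{Brew} = 616/9 and p_{Brew} = 77.
Then p_{Aroma} = 335/6 + (1/3)·77 = 81.5.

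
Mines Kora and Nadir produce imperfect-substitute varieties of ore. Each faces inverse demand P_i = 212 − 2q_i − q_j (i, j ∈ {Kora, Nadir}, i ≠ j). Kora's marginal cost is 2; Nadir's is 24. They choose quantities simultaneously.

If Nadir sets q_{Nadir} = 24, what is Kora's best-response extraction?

Mine Kora's profit: π = q_{Kora}(212 − 2q_{Kora} − q_{Nadir}) − 2q_{Kora}.
∂π/∂q_{Kora} = 210 − 4q_{Kora} − q_{Nadir} = 0 ⇒ q_{Kora} = 52.5 − 0.25q_{Nadir}.
At q_{Nadir} = 24: q_{Kora} = 52.5 − 0.25·24 = 46.5.

46.5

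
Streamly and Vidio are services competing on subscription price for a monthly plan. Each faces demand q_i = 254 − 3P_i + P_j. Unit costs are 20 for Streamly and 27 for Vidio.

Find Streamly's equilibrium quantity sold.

130.2

Streamly's profit: π = (P_{Streamly} − 20)(254 − 3P_{Streamly} + P_{Vidio}).
∂π/∂P_{Streamly} = 314 − 6P_{Streamly} + P_{Vidio} = 0 ⇒ P_{Streamly} = 157/3 + (1/6)P_{Vidio}.
Similarly P_{Vidio} = 335/6 + (1/6)P_{Streamly}.
Solving the two reaction functions simultaneously: (1 − (1/6)(1/6))P_{Streamly} = 157/3 + (1/6)·(335/6), so (35/36)P_{Streamly} = 2219/36 and P_{Streamly} = 63.4.
Then P_{Vidio} = 335/6 + (1/6)·63.4 = 66.4.
q_{Streamly} = 254 − 3·63.4 + 66.4 = 130.2.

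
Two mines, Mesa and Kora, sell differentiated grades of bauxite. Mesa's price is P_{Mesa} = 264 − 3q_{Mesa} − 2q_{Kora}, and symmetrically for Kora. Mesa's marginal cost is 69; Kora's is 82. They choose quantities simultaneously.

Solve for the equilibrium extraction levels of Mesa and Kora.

Mine Mesa's profit: π = q_{Mesa}(264 − 3q_{Mesa} − 2q_{Kora}) − 69q_{Mesa}.
∂π/∂q_{Mesa} = 195 − 6q_{Mesa} − 2q_{Kora} = 0 ⇒ q_{Mesa} = 32.5 − (1/3)q_{Kora}.
Similarly q_{Kora} = 91/3 − (1/3)q_{Mesa}.
Substituting the second reaction function into the first: q_{Mesa} = 32.5 − (1/3)(91/3 − (1/3)q_{Mesa}), which gives (8/9)q_{Mesa} = 403/18 ⇒ q_{Mesa} = 25.1875.
Then q_{Kora} = 91/3 − (1/3)·25.1875 = 21.9375.

25.1875, 21.9375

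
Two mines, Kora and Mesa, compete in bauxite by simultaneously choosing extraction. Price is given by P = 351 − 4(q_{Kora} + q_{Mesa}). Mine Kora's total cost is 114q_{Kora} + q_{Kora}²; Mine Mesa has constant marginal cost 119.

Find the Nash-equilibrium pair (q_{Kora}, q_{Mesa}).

Mine Kora's profit: π = q_{Kora}(351 − 4(q_{Kora} + q_{Mesa})) − 114q_{Kora} − q_{Kora}².
∂π/∂q_{Kora} = 237 − 10q_{Kora} − 4q_{Mesa} = 0, so q_{Kora} = 23.7 − 0.4q_{Mesa}.
For Mesa: ∂π/∂q_{Mesa} = 232 − 8q_{Mesa} − 4q_{Kora} = 0 ⇒ q_{Mesa} = 29 − 0.5q_{Kora}.
Plugging q_{Mesa} into Kora's best response: q_{Kora} = 23.7 − 0.4(29 − 0.5q_{Kora}) ⇒ 0.8q_{Kora} = 12.1, so q_{Kora} = 15.125.
Then q_{Mesa} = 29 − 0.5·15.125 = 21.4375.

15.125, 21.4375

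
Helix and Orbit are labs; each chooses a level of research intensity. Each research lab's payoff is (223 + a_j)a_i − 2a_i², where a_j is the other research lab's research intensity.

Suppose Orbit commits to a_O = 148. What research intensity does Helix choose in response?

92.75

Helix's payoff is (223 + a_O)a_H − 2a_H².
∂π/∂a_H = 223 + a_O − 4a_H = 0, so a_H = 55.75 + 0.25a_O.
At a_O = 148: a_H = 55.75 + 0.25·148 = 92.75.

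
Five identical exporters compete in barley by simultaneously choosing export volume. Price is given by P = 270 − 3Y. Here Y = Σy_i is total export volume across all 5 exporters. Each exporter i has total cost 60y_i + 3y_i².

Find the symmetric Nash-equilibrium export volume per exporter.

8.75

A representative exporter's profit is π_i = y_i(270 − 3Y) − 60y_i − 3y_i², with Y = y_i + Σ_{j≠i} y_j.
First-order condition: 210 − 12y_i − 3Σ_{j≠i} y_j = 0.
In a symmetric equilibrium every exporter chooses the same y, so Σ_{j≠i} y_j = 4y. The condition becomes 210 − 24y = 0, giving y = 210/24 = 8.75.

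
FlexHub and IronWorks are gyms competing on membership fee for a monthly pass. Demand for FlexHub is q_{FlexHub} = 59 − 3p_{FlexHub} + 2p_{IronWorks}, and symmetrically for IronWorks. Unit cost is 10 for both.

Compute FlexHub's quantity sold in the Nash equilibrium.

FlexHub's profit: π = (p_{FlexHub} − 10)(59 − 3p_{FlexHub} + 2p_{IronWorks}).
∂π/∂p_{FlexHub} = 89 − 6p_{FlexHub} + 2p_{IronWorks} = 0 ⇒ p_{FlexHub} = 89/6 + (1/3)p_{IronWorks}.
By symmetry p_{IronWorks} = p_{FlexHub}; substituting into the reaction function, (2/3)p_{FlexHub} = 89/6 and p_{FlexHub} = 22.25.
q_{FlexHub} = 59 − 3·22.25 + 2·22.25 = 36.75.

36.75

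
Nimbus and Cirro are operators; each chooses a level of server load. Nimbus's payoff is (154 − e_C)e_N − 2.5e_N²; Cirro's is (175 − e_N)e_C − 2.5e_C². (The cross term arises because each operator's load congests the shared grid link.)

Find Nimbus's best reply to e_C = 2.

Expanding Nimbus's payoff: 154e_N − e_Ce_N − 2.5e_N².
∂π/∂e_N = 154 − e_C − 5e_N = 0, so e_N = 30.8 − 0.2e_C.
At e_C = 2: e_N = 30.8 − 0.2·2 = 30.4.

30.4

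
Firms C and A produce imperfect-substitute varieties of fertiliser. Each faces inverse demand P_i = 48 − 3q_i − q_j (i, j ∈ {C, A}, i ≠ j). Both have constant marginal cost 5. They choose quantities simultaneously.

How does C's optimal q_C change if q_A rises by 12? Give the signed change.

-2

Firm C's profit: π = q_C(48 − 3q_C − q_A) − 5q_C.
∂π/∂q_C = 43 − 6q_C − q_A = 0 ⇒ q_C = 43/6 − (1/6)q_A.
The reaction-function slope is −1/6, so a 12-unit rise in q_A moves q_C by −1/6 × 12 = −2. C's best response falls — the actions are strategic substitutes.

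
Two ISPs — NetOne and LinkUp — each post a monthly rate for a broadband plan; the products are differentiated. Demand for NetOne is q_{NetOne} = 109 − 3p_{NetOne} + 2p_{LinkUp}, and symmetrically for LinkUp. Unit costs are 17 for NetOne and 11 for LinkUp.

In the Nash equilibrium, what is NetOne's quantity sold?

NetOne's profit: π = (p_{NetOne} − 17)(109 − 3p_{NetOne} + 2p_{LinkUp}).
∂π/∂p_{NetOne} = 160 − 6p_{NetOne} + 2p_{LinkUp} = 0 ⇒ p_{NetOne} = 80/3 + (1/3)p_{LinkUp}.
Similarly p_{LinkUp} = 71/3 + (1/3)p_{NetOne}.
Solving the two reaction functions simultaneously: (1 − (1/3)(1/3))p_{NetOne} = 80/3 + (1/3)·(71/3), so (8/9)p_{NetOne} = 311/9 and p_{NetOne} = 38.875.
Then p_{LinkUp} = 71/3 + (1/3)·38.875 = 36.625.
q_{NetOne} = 109 − 3·38.875 + 2·36.625 = 65.625.

65.625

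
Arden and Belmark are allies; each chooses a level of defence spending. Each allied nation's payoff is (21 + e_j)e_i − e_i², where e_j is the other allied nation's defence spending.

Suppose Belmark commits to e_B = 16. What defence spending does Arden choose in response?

Arden's payoff is (21 + e_B)e_A − e_A².
∂π/∂e_A = 21 + e_B − 2e_A = 0, so e_A = 10.5 + 0.5e_B.
At e_B = 16: e_A = 10.5 + 0.5·16 = 18.5.

18.5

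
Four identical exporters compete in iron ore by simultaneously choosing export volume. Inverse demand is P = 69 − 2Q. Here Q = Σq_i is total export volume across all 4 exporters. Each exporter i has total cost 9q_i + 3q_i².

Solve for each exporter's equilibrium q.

3.75

A representative exporter's profit is π_i = q_i(69 − 2Q) − 9q_i − 3q_i², with Q = q_i + Σ_{j≠i} q_j.
First-order condition: 60 − 10q_i − 2Σ_{j≠i} q_j = 0.
Imposing symmetry (q_j = q for all j) turns Σ_{j≠i} q_j into 3q, so 60 = 16q and q = 3.75.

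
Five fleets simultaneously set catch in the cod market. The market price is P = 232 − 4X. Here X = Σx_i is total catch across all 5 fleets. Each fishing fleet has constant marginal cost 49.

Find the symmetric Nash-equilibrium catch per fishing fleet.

7.625

A representative fishing fleet's profit is π_i = x_i(232 − 4X) − 49x_i, with X = x_i + Σ_{j≠i} x_j.
First-order condition: 183 − 8x_i − 4Σ_{j≠i} x_j = 0.
Imposing symmetry (x_j = x for all j) turns Σ_{j≠i} x_j into 4x, so 183 = 24x and x = 7.625.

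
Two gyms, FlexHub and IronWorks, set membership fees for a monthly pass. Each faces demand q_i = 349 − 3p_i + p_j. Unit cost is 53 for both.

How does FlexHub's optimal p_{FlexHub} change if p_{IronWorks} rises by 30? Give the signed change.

FlexHub's profit: π = (p_{FlexHub} − 53)(349 − 3p_{FlexHub} + p_{IronWorks}).
∂π/∂p_{FlexHub} = 508 − 6p_{FlexHub} + p_{IronWorks} = 0 ⇒ p_{FlexHub} = 254/3 + (1/6)p_{IronWorks}.
The reaction-function slope is 1/6, so a 30-unit rise in p_{IronWorks} moves p_{FlexHub} by 1/6 × 30 = 5. FlexHub's best response rises — the actions are strategic complements.

5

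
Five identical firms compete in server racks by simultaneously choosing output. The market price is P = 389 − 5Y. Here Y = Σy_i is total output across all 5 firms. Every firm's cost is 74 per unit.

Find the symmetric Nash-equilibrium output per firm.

10.5

A representative firm's profit is π_i = y_i(389 − 5Y) − 74y_i, with Y = y_i + Σ_{j≠i} y_j.
First-order condition: 315 − 10y_i − 5Σ_{j≠i} y_j = 0.
With identical firms, set every y_j = y: then 315 − 10y − 20y = 0, i.e. y = 315/30 = 10.5.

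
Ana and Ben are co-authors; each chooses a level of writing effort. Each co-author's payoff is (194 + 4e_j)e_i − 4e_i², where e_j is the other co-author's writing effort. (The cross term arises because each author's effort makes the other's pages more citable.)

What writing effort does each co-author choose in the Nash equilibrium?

48.5

Ana's payoff is (194 + 4e_B)e_A − 4e_A².
∂π/∂e_A = 194 + 4e_B − 8e_A = 0, so e_A = 24.25 + 0.5e_B.
By symmetry e_B = e_A; substituting into the reaction function, 0.5e_A = 24.25 and e_A = 48.5.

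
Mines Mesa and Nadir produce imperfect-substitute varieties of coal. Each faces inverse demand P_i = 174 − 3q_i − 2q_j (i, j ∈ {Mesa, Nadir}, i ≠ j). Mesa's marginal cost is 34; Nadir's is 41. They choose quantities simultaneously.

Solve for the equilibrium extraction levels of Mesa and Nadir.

Mine Mesa's profit: π = q_{Mesa}(174 − 3q_{Mesa} − 2q_{Nadir}) − 34q_{Mesa}.
∂π/∂q_{Mesa} = 140 − 6q_{Mesa} − 2q_{Nadir} = 0 ⇒ q_{Mesa} = 70/3 − (1/3)q_{Nadir}.
Similarly q_{Nadir} = 133/6 − (1/3)q_{Mesa}.
Plugging q_{Nadir} into Mesa's best response: q_{Mesa} = 70/3 − (1/3)(133/6 − (1/3)q_{Mesa}) ⇒ (8/9)q_{Mesa} = 287/18, so q_{Mesa} = 17.9375.
Then q_{Nadir} = 133/6 − (1/3)·17.9375 = 16.1875.

17.9375, 16.1875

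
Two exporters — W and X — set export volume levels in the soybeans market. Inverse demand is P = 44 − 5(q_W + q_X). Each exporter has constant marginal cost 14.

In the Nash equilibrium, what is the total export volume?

Exporter W's profit: π = q_W(44 − 5(q_W + q_X)) − 14q_W.
∂π/∂q_W = 30 − 10q_W − 5q_X = 0, so q_W = 3 − 0.5q_X.
Setting q_W = q_X in the reaction function: q_W = 3 − 0.5q_W, so q_W = 3 / 1.5 = 2.
Total export volume: 2 + 2 = 4.

4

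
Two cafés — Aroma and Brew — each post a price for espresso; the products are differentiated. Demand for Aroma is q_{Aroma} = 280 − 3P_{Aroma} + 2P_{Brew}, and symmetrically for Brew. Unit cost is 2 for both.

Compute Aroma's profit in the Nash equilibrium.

Aroma's profit: π = (P_{Aroma} − 2)(280 − 3P_{Aroma} + 2P_{Brew}).
∂π/∂P_{Aroma} = 286 − 6P_{Aroma} + 2P_{Brew} = 0 ⇒ P_{Aroma} = 143/3 + (1/3)P_{Brew}.
By symmetry P_{Brew} = P_{Aroma}; substituting into the reaction function, (2/3)P_{Aroma} = 143/3 and P_{Aroma} = 71.5.
q_{Aroma} = 280 − 3·71.5 + 2·71.5 = 208.5.
Profit = (71.5 − 2)·208.5 = 14490.75.

14490.75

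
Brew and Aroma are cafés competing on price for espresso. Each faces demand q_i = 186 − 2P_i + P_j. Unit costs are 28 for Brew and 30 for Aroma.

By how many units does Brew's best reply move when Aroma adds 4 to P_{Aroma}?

1

Brew's profit: π = (P_{Brew} − 28)(186 − 2P_{Brew} + P_{Aroma}).
∂π/∂P_{Brew} = 242 − 4P_{Brew} + P_{Aroma} = 0 ⇒ P_{Brew} = 60.5 + 0.25P_{Aroma}.
The reaction-function slope is 0.25, so a 4-unit rise in P_{Aroma} moves P_{Brew} by 0.25 × 4 = 1. Brew's best response rises — the actions are strategic complements.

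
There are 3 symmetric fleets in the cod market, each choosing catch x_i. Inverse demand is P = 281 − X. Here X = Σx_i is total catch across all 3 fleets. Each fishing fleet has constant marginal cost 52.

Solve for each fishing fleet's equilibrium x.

57.25

A representative fishing fleet's profit is π_i = x_i(281 − X) − 52x_i, with X = x_i + Σ_{j≠i} x_j.
First-order condition: 229 − 2x_i − Σ_{j≠i} x_j = 0.
With identical fishing fleets, set every x_j = x: then 229 − 2x − 2x = 0, i.e. x = 229/4 = 57.25.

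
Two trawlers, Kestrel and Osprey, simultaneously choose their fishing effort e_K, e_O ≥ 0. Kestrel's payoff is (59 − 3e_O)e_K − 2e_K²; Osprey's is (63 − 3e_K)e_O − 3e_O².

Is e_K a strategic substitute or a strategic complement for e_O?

Expanding Kestrel's payoff: 59e_K − 3e_Oe_K − 2e_K².
∂π/∂e_K = 59 − 3e_O − 4e_K = 0, so e_K = 14.75 − 0.75e_O.
The best-response slope de_K/de_O = −0.75 < 0: the reaction function is downward-sloping, so the choices are strategic substitutes.

strategic substitutes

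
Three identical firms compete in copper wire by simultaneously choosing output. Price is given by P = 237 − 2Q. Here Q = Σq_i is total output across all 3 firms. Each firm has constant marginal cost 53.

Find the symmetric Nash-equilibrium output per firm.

23

A representative firm's profit is π_i = q_i(237 − 2Q) − 53q_i, with Q = q_i + Σ_{j≠i} q_j.
First-order condition: 184 − 4q_i − 2Σ_{j≠i} q_j = 0.
With identical firms, set every q_j = q: then 184 − 4q − 4q = 0, i.e. q = 184/8 = 23.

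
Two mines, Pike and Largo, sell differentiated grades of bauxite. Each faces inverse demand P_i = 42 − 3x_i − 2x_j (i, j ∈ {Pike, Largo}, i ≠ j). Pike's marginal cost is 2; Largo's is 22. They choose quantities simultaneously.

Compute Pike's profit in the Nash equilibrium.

Mine Pike's profit: π = x_{Pike}(42 − 3x_{Pike} − 2x_{Largo}) − 2x_{Pike}.
∂π/∂x_{Pike} = 40 − 6x_{Pike} − 2x_{Largo} = 0 ⇒ x_{Pike} = 20/3 − (1/3)x_{Largo}.
Similarly x_{Largo} = 10/3 − (1/3)x_{Pike}.
Solving the two reaction functions simultaneously: (1 − (−1/3)(−1/3))x_{Pike} = 20/3 − (1/3)·(10/3), so (8/9)x_{Pike} = 50/9 and x_{Pike} = 6.25.
Then x_{Largo} = 10/3 − (1/3)·6.25 = 1.25.
P_{Pike} = 42 − 3·6.25 − 2·1.25 = 20.75.
Profit = (20.75 − 2)·6.25 = 117.1875.

117.1875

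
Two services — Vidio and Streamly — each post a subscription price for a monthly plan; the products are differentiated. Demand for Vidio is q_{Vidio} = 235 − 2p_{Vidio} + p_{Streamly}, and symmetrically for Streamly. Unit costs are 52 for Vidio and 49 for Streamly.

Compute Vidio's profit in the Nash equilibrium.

7344.72

Vidio's profit: π = (p_{Vidio} − 52)(235 − 2p_{Vidio} + p_{Streamly}).
∂π/∂p_{Vidio} = 339 − 4p_{Vidio} + p_{Streamly} = 0 ⇒ p_{Vidio} = 84.75 + 0.25p_{Streamly}.
Similarly p_{Streamly} = 83.25 + 0.25p_{Vidio}.
Plugging p_{Streamly} into Vidio's best response: p_{Vidio} = 84.75 + 0.25(83.25 + 0.25p_{Vidio}) ⇒ 0.9375p_{Vidio} = 105.5625, so p_{Vidio} = 112.6.
Then p_{Streamly} = 83.25 + 0.25·112.6 = 111.4.
q_{Vidio} = 235 − 2·112.6 + 111.4 = 121.2.
Profit = (112.6 − 52)·121.2 = 7344.72.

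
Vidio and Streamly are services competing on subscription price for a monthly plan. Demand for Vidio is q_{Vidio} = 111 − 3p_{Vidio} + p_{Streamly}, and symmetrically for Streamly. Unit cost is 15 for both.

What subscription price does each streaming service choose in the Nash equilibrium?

31.2

Vidio's profit: π = (p_{Vidio} − 15)(111 − 3p_{Vidio} + p_{Streamly}).
∂π/∂p_{Vidio} = 156 − 6p_{Vidio} + p_{Streamly} = 0 ⇒ p_{Vidio} = 26 + (1/6)p_{Streamly}.
By symmetry p_{Streamly} = p_{Vidio}; substituting into the reaction function, (5/6)p_{Vidio} = 26 and p_{Vidio} = 31.2.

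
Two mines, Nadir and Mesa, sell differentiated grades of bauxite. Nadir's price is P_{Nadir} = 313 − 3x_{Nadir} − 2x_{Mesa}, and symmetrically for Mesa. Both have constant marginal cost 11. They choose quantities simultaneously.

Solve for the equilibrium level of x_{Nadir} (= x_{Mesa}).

37.75

Mine Nadir's profit: π = x_{Nadir}(313 − 3x_{Nadir} − 2x_{Mesa}) − 11x_{Nadir}.
∂π/∂x_{Nadir} = 302 − 6x_{Nadir} − 2x_{Mesa} = 0 ⇒ x_{Nadir} = 151/3 − (1/3)x_{Mesa}.
By symmetry x_{Mesa} = x_{Nadir}; substituting into the reaction function, (4/3)x_{Nadir} = 151/3 and x_{Nadir} = 37.75.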